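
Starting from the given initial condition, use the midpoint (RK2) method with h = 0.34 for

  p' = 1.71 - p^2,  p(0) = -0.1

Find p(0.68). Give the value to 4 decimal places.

Midpoint: k1 = f(t_n, p_n); k2 = f(t_n + h/2, p_n + (h/2)·k1); p_{n+1} = p_n + h·k2.
t=0.000000, p=-0.100000:
  k1 = f(0.000000, -0.100000) = 1.700000
  k2 = f(0.170000, 0.189000) = 1.674279
  p ← -0.100000 + 0.34·1.674279 = 0.469255
t=0.340000, p=0.469255:
  k1 = f(0.340000, 0.469255) = 1.489800
  k2 = f(0.510000, 0.722521) = 1.187964
  p ← 0.469255 + 0.34·1.187964 = 0.873162
p(0.68) ≈ 0.8732

0.8732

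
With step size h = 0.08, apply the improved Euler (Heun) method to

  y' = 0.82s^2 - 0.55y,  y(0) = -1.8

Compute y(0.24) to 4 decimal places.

Heun: k1 = f(s_n, y_n); k2 = f(s_n + h, y_n + h·k1); y_{n+1} = y_n + (h/2)·(k1 + k2).
s=0.000000, y=-1.800000:
  k1 = f(0.000000, -1.800000) = 0.990000
  k2 = f(0.080000, -1.720800) = 0.951688
  y ← -1.800000 + (0.08/2)·(0.990000 + 0.951688) = -1.722332
s=0.080000, y=-1.722332:
  k1 = f(0.080000, -1.722332) = 0.952531
  k2 = f(0.160000, -1.646130) = 0.926364
  y ← -1.722332 + (0.08/2)·(0.952531 + 0.926364) = -1.647177
s=0.160000, y=-1.647177:
  k1 = f(0.160000, -1.647177) = 0.926939
  k2 = f(0.240000, -1.573022) = 0.912394
  y ← -1.647177 + (0.08/2)·(0.926939 + 0.912394) = -1.573603
y(0.24) ≈ -1.5736

-1.5736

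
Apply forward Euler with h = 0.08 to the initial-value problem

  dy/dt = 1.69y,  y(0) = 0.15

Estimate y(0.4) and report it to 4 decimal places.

0.2828

Euler: y_{n+1} = y_n + h·f(t_n, y_n).
t=0.000000, y=0.150000: f=0.253500 → y ← 0.150000 + 0.08·0.253500 = 0.170280
t=0.080000, y=0.170280: f=0.287773 → y ← 0.170280 + 0.08·0.287773 = 0.193302
t=0.160000, y=0.193302: f=0.326680 → y ← 0.193302 + 0.08·0.326680 = 0.219436
t=0.240000, y=0.219436: f=0.370847 → y ← 0.219436 + 0.08·0.370847 = 0.249104
t=0.320000, y=0.249104: f=0.420986 → y ← 0.249104 + 0.08·0.420986 = 0.282783
y(0.4) ≈ 0.2828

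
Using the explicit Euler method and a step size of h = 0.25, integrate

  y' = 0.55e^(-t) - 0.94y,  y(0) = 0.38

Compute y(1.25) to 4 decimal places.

0.3437

Euler: y_{n+1} = y_n + h·f(t_n, y_n).
t=0.000000, y=0.380000: f=0.192800 → y ← 0.380000 + 0.25·0.192800 = 0.428200
t=0.250000, y=0.428200: f=0.025832 → y ← 0.428200 + 0.25·0.025832 = 0.434658
t=0.500000, y=0.434658: f=-0.074987 → y ← 0.434658 + 0.25·(-0.074987) = 0.415911
t=0.750000, y=0.415911: f=-0.131155 → y ← 0.415911 + 0.25·(-0.131155) = 0.383123
t=1.000000, y=0.383123: f=-0.157802 → y ← 0.383123 + 0.25·(-0.157802) = 0.343672
y(1.25) ≈ 0.3437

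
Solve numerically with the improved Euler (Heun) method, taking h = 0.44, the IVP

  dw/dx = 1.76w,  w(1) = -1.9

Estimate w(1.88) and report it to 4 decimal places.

Heun: k1 = f(x_n, w_n); k2 = f(x_n + h, w_n + h·k1); w_{n+1} = w_n + (h/2)·(k1 + k2).
x=1.000000, w=-1.900000:
  k1 = f(1.000000, -1.900000) = -3.344000
  k2 = f(1.440000, -3.371360) = -5.933594
  w ← -1.900000 + (0.44/2)·(-3.344000 + (-5.933594)) = -3.941071
x=1.440000, w=-3.941071:
  k1 = f(1.440000, -3.941071) = -6.936284
  k2 = f(1.880000, -6.993036) = -12.307743
  w ← -3.941071 + (0.44/2)·(-6.936284 + (-12.307743)) = -8.174757
w(1.88) ≈ -8.1748

-8.1748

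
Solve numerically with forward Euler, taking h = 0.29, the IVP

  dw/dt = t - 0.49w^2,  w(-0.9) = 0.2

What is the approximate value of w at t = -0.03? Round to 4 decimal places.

-0.3455

Euler: w_{n+1} = w_n + h·f(t_n, w_n).
t=-0.900000, w=0.200000: f=-0.919600 → w ← 0.200000 + 0.29·(-0.919600) = -0.066684
t=-0.610000, w=-0.066684: f=-0.612179 → w ← -0.066684 + 0.29·(-0.612179) = -0.244216
t=-0.320000, w=-0.244216: f=-0.349224 → w ← -0.244216 + 0.29·(-0.349224) = -0.345491
w(-0.03) ≈ -0.3455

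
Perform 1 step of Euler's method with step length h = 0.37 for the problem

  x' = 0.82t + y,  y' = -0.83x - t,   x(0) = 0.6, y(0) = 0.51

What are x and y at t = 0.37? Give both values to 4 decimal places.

0.7887, 0.3257

Euler on (x,y): x_{n+1} = x_n + h·x', y_{n+1} = y_n + h·y'.
0.000000: (0.600000, 0.510000); f=(0.510000, -0.498000) → (0.788700, 0.325740)
(x(0.37), y(0.37)) ≈ (0.7887, 0.3257)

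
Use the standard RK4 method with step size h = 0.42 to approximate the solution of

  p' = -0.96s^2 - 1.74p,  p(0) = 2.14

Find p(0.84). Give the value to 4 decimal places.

RK4: k1 = f(s_n, p_n); k2 = f(s_n + h/2, p_n + (h/2)·k1); k3 = f(s_n + h/2, p_n + (h/2)·k2); k4 = f(s_n + h, p_n + h·k3); p_{n+1} = p_n + (h/6)·(k1 + 2k2 + 2k3 + k4).
s=0.000000, p=2.140000:
  k1 = f(0.000000, 2.140000) = -3.723600
  k2 = f(0.210000, 1.358044) = -2.405333
  k3 = f(0.210000, 1.634880) = -2.887027
  k4 = f(0.420000, 0.927448) = -1.783104
  p ← 2.140000 + (0.42/6)·(k1 + 2k2 + 2k3 + k4) = 1.013600
s=0.420000, p=1.013600:
  k1 = f(0.420000, 1.013600) = -1.933009
  k2 = f(0.630000, 0.607669) = -1.438367
  k3 = f(0.630000, 0.711543) = -1.619109
  k4 = f(0.840000, 0.333574) = -1.257796
  p ← 1.013600 + (0.42/6)·(k1 + 2k2 + 2k3 + k4) = 0.362197
p(0.84) ≈ 0.3622

0.3622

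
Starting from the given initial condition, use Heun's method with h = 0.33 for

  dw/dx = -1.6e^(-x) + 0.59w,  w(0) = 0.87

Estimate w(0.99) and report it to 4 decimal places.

Heun: k1 = f(x_n, w_n); k2 = f(x_n + h, w_n + h·k1); w_{n+1} = w_n + (h/2)·(k1 + k2).
x=0.000000, w=0.870000:
  k1 = f(0.000000, 0.870000) = -1.086700
  k2 = f(0.330000, 0.511389) = -0.848558
  w ← 0.870000 + (0.33/2)·(-1.086700 + (-0.848558)) = 0.550682
x=0.330000, w=0.550682:
  k1 = f(0.330000, 0.550682) = -0.825375
  k2 = f(0.660000, 0.278308) = -0.662760
  w ← 0.550682 + (0.33/2)·(-0.825375 + (-0.662760)) = 0.305140
x=0.660000, w=0.305140:
  k1 = f(0.660000, 0.305140) = -0.646930
  k2 = f(0.990000, 0.091653) = -0.540447
  w ← 0.305140 + (0.33/2)·(-0.646930 + (-0.540447)) = 0.109223
w(0.99) ≈ 0.1092

0.1092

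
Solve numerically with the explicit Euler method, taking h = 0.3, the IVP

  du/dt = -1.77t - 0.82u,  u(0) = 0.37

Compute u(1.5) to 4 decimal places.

-1.1568

Euler: u_{n+1} = u_n + h·f(t_n, u_n).
t=0.000000, u=0.370000: f=-0.303400 → u ← 0.370000 + 0.3·(-0.303400) = 0.278980
t=0.300000, u=0.278980: f=-0.759764 → u ← 0.278980 + 0.3·(-0.759764) = 0.051051
t=0.600000, u=0.051051: f=-1.103862 → u ← 0.051051 + 0.3·(-1.103862) = -0.280108
t=0.900000, u=-0.280108: f=-1.363312 → u ← -0.280108 + 0.3·(-1.363312) = -0.689101
t=1.200000, u=-0.689101: f=-1.558937 → u ← -0.689101 + 0.3·(-1.558937) = -1.156782
u(1.5) ≈ -1.1568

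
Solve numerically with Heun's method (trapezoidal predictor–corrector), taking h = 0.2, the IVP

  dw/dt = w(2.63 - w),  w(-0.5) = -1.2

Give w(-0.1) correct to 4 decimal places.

-8.5358

Heun: k1 = f(t_n, w_n); k2 = f(t_n + h, w_n + h·k1); w_{n+1} = w_n + (h/2)·(k1 + k2).
t=-0.500000, w=-1.200000:
  k1 = f(-0.500000, -1.200000) = -4.596000
  k2 = f(-0.300000, -2.119200) = -10.064505
  w ← -1.200000 + (0.2/2)·(-4.596000 + (-10.064505)) = -2.666050
t=-0.300000, w=-2.666050:
  k1 = f(-0.300000, -2.666050) = -14.119538
  k2 = f(-0.100000, -5.489958) = -44.578229
  w ← -2.666050 + (0.2/2)·(-14.119538 + (-44.578229)) = -8.535827
w(-0.1) ≈ -8.5358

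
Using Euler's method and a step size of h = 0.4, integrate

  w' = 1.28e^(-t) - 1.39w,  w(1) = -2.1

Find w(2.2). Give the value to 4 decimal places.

Euler: w_{n+1} = w_n + h·f(t_n, w_n).
t=1.000000, w=-2.100000: f=3.389886 → w ← -2.100000 + 0.4·3.389886 = -0.744046
t=1.400000, w=-0.744046: f=1.349868 → w ← -0.744046 + 0.4·1.349868 = -0.204099
t=1.800000, w=-0.204099: f=0.495280 → w ← -0.204099 + 0.4·0.495280 = -0.005987
w(2.2) ≈ -0.0060

-0.0060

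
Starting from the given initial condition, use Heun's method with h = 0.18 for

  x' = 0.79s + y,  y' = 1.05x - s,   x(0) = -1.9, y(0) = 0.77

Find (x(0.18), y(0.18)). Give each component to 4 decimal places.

-1.7809, 0.4078

Heun on (x,y): k1 = f(s_n, state_n); k2 = f(s_n + h, state_n + h·k1); state_{n+1} = state_n + (h/2)·(k1 + k2).
0.000000: (-1.900000, 0.770000)
  k1 = (0.770000, -1.995000)
  predictor → (-1.761400, 0.410900)
  k2 = (0.553100, -2.029470)
  → (-1.780921, 0.407798)
(x(0.18), y(0.18)) ≈ (-1.7809, 0.4078)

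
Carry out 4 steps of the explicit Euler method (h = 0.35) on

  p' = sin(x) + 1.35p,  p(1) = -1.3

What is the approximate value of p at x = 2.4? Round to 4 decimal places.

Euler: p_{n+1} = p_n + h·f(x_n, p_n).
x=1.000000, p=-1.300000: f=-0.913529 → p ← -1.300000 + 0.35·(-0.913529) = -1.619735
x=1.350000, p=-1.619735: f=-1.210919 → p ← -1.619735 + 0.35·(-1.210919) = -2.043557
x=1.700000, p=-2.043557: f=-1.767137 → p ← -2.043557 + 0.35·(-1.767137) = -2.662055
x=2.050000, p=-2.662055: f=-2.706412 → p ← -2.662055 + 0.35·(-2.706412) = -3.609299
p(2.4) ≈ -3.6093

-3.6093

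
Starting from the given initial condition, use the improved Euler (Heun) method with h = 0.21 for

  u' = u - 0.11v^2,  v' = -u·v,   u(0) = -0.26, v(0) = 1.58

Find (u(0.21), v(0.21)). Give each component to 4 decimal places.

Heun on (u,v): k1 = f(t_n, state_n); k2 = f(t_n + h, state_n + h·k1); state_{n+1} = state_n + (h/2)·(k1 + k2).
0.000000: (-0.260000, 1.580000)
  k1 = (-0.534604, 0.410800)
  predictor → (-0.372267, 1.666268)
  k2 = (-0.677676, 0.620296)
  → (-0.387289, 1.688265)
(u(0.21), v(0.21)) ≈ (-0.3873, 1.6883)

-0.3873, 1.6883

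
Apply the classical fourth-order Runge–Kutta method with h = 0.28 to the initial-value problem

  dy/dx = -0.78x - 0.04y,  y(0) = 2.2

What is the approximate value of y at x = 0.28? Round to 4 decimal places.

RK4: k1 = f(x_n, y_n); k2 = f(x_n + h/2, y_n + (h/2)·k1); k3 = f(x_n + h/2, y_n + (h/2)·k2); k4 = f(x_n + h, y_n + h·k3); y_{n+1} = y_n + (h/6)·(k1 + 2k2 + 2k3 + k4).
x=0.000000, y=2.200000:
  k1 = f(0.000000, 2.200000) = -0.088000
  k2 = f(0.140000, 2.187680) = -0.196707
  k3 = f(0.140000, 2.172461) = -0.196098
  k4 = f(0.280000, 2.145092) = -0.304204
  y ← 2.200000 + (0.28/6)·(k1 + 2k2 + 2k3 + k4) = 2.145035
y(0.28) ≈ 2.1450

2.1450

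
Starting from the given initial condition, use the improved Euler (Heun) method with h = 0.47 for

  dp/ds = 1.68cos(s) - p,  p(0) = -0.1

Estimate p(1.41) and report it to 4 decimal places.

Heun: k1 = f(s_n, p_n); k2 = f(s_n + h, p_n + h·k1); p_{n+1} = p_n + (h/2)·(k1 + k2).
s=0.000000, p=-0.100000:
  k1 = f(0.000000, -0.100000) = 1.780000
  k2 = f(0.470000, 0.736600) = 0.761235
  p ← -0.100000 + (0.47/2)·(1.780000 + 0.761235) = 0.497190
s=0.470000, p=0.497190:
  k1 = f(0.470000, 0.497190) = 1.000645
  k2 = f(0.940000, 0.967493) = 0.023351
  p ← 0.497190 + (0.47/2)·(1.000645 + 0.023351) = 0.737829
s=0.940000, p=0.737829:
  k1 = f(0.940000, 0.737829) = 0.253015
  k2 = f(1.410000, 0.856746) = -0.587771
  p ← 0.737829 + (0.47/2)·(0.253015 + (-0.587771)) = 0.659161
p(1.41) ≈ 0.6592

0.6592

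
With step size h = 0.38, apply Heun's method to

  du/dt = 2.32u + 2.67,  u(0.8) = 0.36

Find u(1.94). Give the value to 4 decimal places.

Heun: k1 = f(t_n, u_n); k2 = f(t_n + h, u_n + h·k1); u_{n+1} = u_n + (h/2)·(k1 + k2).
t=0.800000, u=0.360000:
  k1 = f(0.800000, 0.360000) = 3.505200
  k2 = f(1.180000, 1.691976) = 6.595384
  u ← 0.360000 + (0.38/2)·(3.505200 + 6.595384) = 2.279111
t=1.180000, u=2.279111:
  k1 = f(1.180000, 2.279111) = 7.957538
  k2 = f(1.560000, 5.302975) = 14.972903
  u ← 2.279111 + (0.38/2)·(7.957538 + 14.972903) = 6.635895
t=1.560000, u=6.635895:
  k1 = f(1.560000, 6.635895) = 18.065276
  k2 = f(1.940000, 13.500699) = 33.991623
  u ← 6.635895 + (0.38/2)·(18.065276 + 33.991623) = 16.526705
u(1.94) ≈ 16.5267

16.5267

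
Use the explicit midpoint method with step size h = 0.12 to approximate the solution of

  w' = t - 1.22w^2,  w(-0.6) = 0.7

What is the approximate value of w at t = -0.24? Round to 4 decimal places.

0.4214

Midpoint: k1 = f(t_n, w_n); k2 = f(t_n + h/2, w_n + (h/2)·k1); w_{n+1} = w_n + h·k2.
t=-0.600000, w=0.700000:
  k1 = f(-0.600000, 0.700000) = -1.197800
  k2 = f(-0.540000, 0.628132) = -1.021351
  w ← 0.700000 + 0.12·(-1.021351) = 0.577438
t=-0.480000, w=0.577438:
  k1 = f(-0.480000, 0.577438) = -0.886790
  k2 = f(-0.420000, 0.524230) = -0.755277
  w ← 0.577438 + 0.12·(-0.755277) = 0.486805
t=-0.360000, w=0.486805:
  k1 = f(-0.360000, 0.486805) = -0.649114
  k2 = f(-0.300000, 0.447858) = -0.544703
  w ← 0.486805 + 0.12·(-0.544703) = 0.421440
w(-0.24) ≈ 0.4214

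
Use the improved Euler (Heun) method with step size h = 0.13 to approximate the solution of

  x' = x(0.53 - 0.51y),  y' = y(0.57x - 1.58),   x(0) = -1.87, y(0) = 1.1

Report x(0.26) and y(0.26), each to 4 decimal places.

Heun on (x,y): k1 = f(t_n, state_n); k2 = f(t_n + h, state_n + h·k1); state_{n+1} = state_n + (h/2)·(k1 + k2).
0.000000: (-1.870000, 1.100000)
  k1 = (0.057970, -2.910490)
  predictor → (-1.862464, 0.721636)
  k2 = (-0.301655, -1.906278)
  → (-1.885840, 0.786910)
0.130000: (-1.885840, 0.786910)
  k1 = (-0.242662, -2.089190)
  predictor → (-1.917386, 0.515315)
  k2 = (-0.512305, -1.377392)
  → (-1.934912, 0.561582)
(x(0.26), y(0.26)) ≈ (-1.9349, 0.5616)

-1.9349, 0.5616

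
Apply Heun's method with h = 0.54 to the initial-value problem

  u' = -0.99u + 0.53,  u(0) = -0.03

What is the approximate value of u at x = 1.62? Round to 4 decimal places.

0.4081

Heun: k1 = f(x_n, u_n); k2 = f(x_n + h, u_n + h·k1); u_{n+1} = u_n + (h/2)·(k1 + k2).
x=0.000000, u=-0.030000:
  k1 = f(0.000000, -0.030000) = 0.559700
  k2 = f(0.540000, 0.272238) = 0.260484
  u ← -0.030000 + (0.54/2)·(0.559700 + 0.260484) = 0.191450
x=0.540000, u=0.191450:
  k1 = f(0.540000, 0.191450) = 0.340465
  k2 = f(1.080000, 0.375301) = 0.158452
  u ← 0.191450 + (0.54/2)·(0.340465 + 0.158452) = 0.326157
x=1.080000, u=0.326157:
  k1 = f(1.080000, 0.326157) = 0.207104
  k2 = f(1.620000, 0.437994) = 0.096386
  u ← 0.326157 + (0.54/2)·(0.207104 + 0.096386) = 0.408100
u(1.62) ≈ 0.4081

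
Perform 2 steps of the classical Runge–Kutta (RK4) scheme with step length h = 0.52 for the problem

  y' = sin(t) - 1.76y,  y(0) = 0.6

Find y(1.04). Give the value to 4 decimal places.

RK4: k1 = f(t_n, y_n); k2 = f(t_n + h/2, y_n + (h/2)·k1); k3 = f(t_n + h/2, y_n + (h/2)·k2); k4 = f(t_n + h, y_n + h·k3); y_{n+1} = y_n + (h/6)·(k1 + 2k2 + 2k3 + k4).
t=0.000000, y=0.600000:
  k1 = f(0.000000, 0.600000) = -1.056000
  k2 = f(0.260000, 0.325440) = -0.315694
  k3 = f(0.260000, 0.517920) = -0.654458
  k4 = f(0.520000, 0.259682) = 0.039840
  y ← 0.600000 + (0.52/6)·(k1 + 2k2 + 2k3 + k4) = 0.343773
t=0.520000, y=0.343773:
  k1 = f(0.520000, 0.343773) = -0.108161
  k2 = f(0.780000, 0.315651) = 0.147733
  k3 = f(0.780000, 0.382184) = 0.030636
  k4 = f(1.040000, 0.359704) = 0.229325
  y ← 0.343773 + (0.52/6)·(k1 + 2k2 + 2k3 + k4) = 0.385191
y(1.04) ≈ 0.3852

0.3852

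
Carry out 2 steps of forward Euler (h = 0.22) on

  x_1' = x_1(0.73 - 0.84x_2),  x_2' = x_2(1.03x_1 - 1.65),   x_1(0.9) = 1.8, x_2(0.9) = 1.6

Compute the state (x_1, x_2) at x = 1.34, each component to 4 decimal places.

1.3259, 1.6547

Euler on (x_1,x_2): x_1_{n+1} = x_1_n + h·x_1', x_2_{n+1} = x_2_n + h·x_2'.
0.900000: (1.800000, 1.600000); f=(-1.105200, 0.326400) → (1.556856, 1.671808)
1.120000: (1.556856, 1.671808); f=(-1.049817, -0.077636) → (1.325896, 1.654728)
(x_1(1.34), x_2(1.34)) ≈ (1.3259, 1.6547)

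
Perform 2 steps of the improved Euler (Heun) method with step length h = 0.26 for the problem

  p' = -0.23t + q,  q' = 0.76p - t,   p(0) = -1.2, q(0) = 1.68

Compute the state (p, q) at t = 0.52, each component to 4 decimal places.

Heun on (p,q): k1 = f(t_n, state_n); k2 = f(t_n + h, state_n + h·k1); state_{n+1} = state_n + (h/2)·(k1 + k2).
0.000000: (-1.200000, 1.680000)
  k1 = (1.680000, -0.912000)
  predictor → (-0.763200, 1.442880)
  k2 = (1.383080, -0.840032)
  → (-0.801800, 1.452236)
0.260000: (-0.801800, 1.452236)
  k1 = (1.392436, -0.869368)
  predictor → (-0.439766, 1.226200)
  k2 = (1.106600, -0.854222)
  → (-0.476925, 1.228169)
(p(0.52), q(0.52)) ≈ (-0.4769, 1.2282)

-0.4769, 1.2282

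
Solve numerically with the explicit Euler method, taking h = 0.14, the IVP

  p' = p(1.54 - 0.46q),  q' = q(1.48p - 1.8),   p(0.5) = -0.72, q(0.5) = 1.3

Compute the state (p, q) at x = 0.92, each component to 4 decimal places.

Euler on (p,q): p_{n+1} = p_n + h·p', q_{n+1} = q_n + h·q'.
0.500000: (-0.720000, 1.300000); f=(-0.678240, -3.725280) → (-0.814954, 0.778461)
0.640000: (-0.814954, 0.778461); f=(-0.963200, -2.340155) → (-0.949802, 0.450839)
0.780000: (-0.949802, 0.450839); f=(-1.265719, -1.445258) → (-1.127002, 0.248503)
(p(0.92), q(0.92)) ≈ (-1.1270, 0.2485)

-1.1270, 0.2485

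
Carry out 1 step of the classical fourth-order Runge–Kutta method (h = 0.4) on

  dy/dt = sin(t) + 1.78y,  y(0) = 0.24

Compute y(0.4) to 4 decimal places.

RK4: k1 = f(t_n, y_n); k2 = f(t_n + h/2, y_n + (h/2)·k1); k3 = f(t_n + h/2, y_n + (h/2)·k2); k4 = f(t_n + h, y_n + h·k3); y_{n+1} = y_n + (h/6)·(k1 + 2k2 + 2k3 + k4).
t=0.000000, y=0.240000:
  k1 = f(0.000000, 0.240000) = 0.427200
  k2 = f(0.200000, 0.325440) = 0.777953
  k3 = f(0.200000, 0.395591) = 0.902820
  k4 = f(0.400000, 0.601128) = 1.459426
  y ← 0.240000 + (0.4/6)·(k1 + 2k2 + 2k3 + k4) = 0.589878
y(0.4) ≈ 0.5899

0.5899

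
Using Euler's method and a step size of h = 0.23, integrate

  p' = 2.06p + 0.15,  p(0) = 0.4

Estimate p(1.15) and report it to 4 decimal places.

3.2148

Euler: p_{n+1} = p_n + h·f(t_n, p_n).
t=0.000000, p=0.400000: f=0.974000 → p ← 0.400000 + 0.23·0.974000 = 0.624020
t=0.230000, p=0.624020: f=1.435481 → p ← 0.624020 + 0.23·1.435481 = 0.954181
t=0.460000, p=0.954181: f=2.115612 → p ← 0.954181 + 0.23·2.115612 = 1.440771
t=0.690000, p=1.440771: f=3.117989 → p ← 1.440771 + 0.23·3.117989 = 2.157909
t=0.920000, p=2.157909: f=4.595293 → p ← 2.157909 + 0.23·4.595293 = 3.214826
p(1.15) ≈ 3.2148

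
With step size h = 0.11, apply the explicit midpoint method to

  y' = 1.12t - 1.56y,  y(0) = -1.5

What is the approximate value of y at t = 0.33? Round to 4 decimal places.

Midpoint: k1 = f(t_n, y_n); k2 = f(t_n + h/2, y_n + (h/2)·k1); y_{n+1} = y_n + h·k2.
t=0.000000, y=-1.500000:
  k1 = f(0.000000, -1.500000) = 2.340000
  k2 = f(0.055000, -1.371300) = 2.200828
  y ← -1.500000 + 0.11·2.200828 = -1.257909
t=0.110000, y=-1.257909:
  k1 = f(0.110000, -1.257909) = 2.085538
  k2 = f(0.165000, -1.143204) = 1.968199
  y ← -1.257909 + 0.11·1.968199 = -1.041407
t=0.220000, y=-1.041407:
  k1 = f(0.220000, -1.041407) = 1.870995
  k2 = f(0.275000, -0.938502) = 1.772064
  y ← -1.041407 + 0.11·1.772064 = -0.846480
y(0.33) ≈ -0.8465

-0.8465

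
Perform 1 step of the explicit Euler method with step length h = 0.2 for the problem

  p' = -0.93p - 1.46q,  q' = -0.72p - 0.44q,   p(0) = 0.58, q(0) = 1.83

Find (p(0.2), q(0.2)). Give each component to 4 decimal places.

-0.0622, 1.5854

Euler on (p,q): p_{n+1} = p_n + h·p', q_{n+1} = q_n + h·q'.
0.000000: (0.580000, 1.830000); f=(-3.211200, -1.222800) → (-0.062240, 1.585440)
(p(0.2), q(0.2)) ≈ (-0.0622, 1.5854)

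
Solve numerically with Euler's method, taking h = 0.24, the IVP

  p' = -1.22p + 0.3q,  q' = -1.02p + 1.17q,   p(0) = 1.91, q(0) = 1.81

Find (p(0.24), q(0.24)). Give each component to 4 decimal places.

1.4811, 1.8507

Euler on (p,q): p_{n+1} = p_n + h·p', q_{n+1} = q_n + h·q'.
0.000000: (1.910000, 1.810000); f=(-1.787200, 0.169500) → (1.481072, 1.850680)
(p(0.24), q(0.24)) ≈ (1.4811, 1.8507)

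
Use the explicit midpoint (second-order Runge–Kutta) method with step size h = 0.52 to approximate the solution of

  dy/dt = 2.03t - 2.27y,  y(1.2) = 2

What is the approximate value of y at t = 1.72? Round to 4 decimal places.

Midpoint: k1 = f(t_n, y_n); k2 = f(t_n + h/2, y_n + (h/2)·k1); y_{n+1} = y_n + h·k2.
t=1.200000, y=2.000000:
  k1 = f(1.200000, 2.000000) = -2.104000
  k2 = f(1.460000, 1.452960) = -0.334419
  y ← 2.000000 + 0.52·(-0.334419) = 1.826102
y(1.72) ≈ 1.8261

1.8261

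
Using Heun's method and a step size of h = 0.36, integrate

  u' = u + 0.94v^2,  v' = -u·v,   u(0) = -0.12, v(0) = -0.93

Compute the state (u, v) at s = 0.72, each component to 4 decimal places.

Heun on (u,v): k1 = f(s_n, state_n); k2 = f(s_n + h, state_n + h·k1); state_{n+1} = state_n + (h/2)·(k1 + k2).
0.000000: (-0.120000, -0.930000)
  k1 = (0.693006, -0.111600)
  predictor → (0.129482, -0.970176)
  k2 = (1.014249, 0.125620)
  → (0.187306, -0.927476)
0.360000: (0.187306, -0.927476)
  k1 = (0.995905, 0.173722)
  predictor → (0.545832, -0.864936)
  k2 = (1.249060, 0.472110)
  → (0.591400, -0.811227)
(u(0.72), v(0.72)) ≈ (0.5914, -0.8112)

0.5914, -0.8112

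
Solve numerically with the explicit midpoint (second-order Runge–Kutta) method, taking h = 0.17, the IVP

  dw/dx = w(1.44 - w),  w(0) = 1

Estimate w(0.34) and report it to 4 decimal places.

1.1340

Midpoint: k1 = f(x_n, w_n); k2 = f(x_n + h/2, w_n + (h/2)·k1); w_{n+1} = w_n + h·k2.
x=0.000000, w=1.000000:
  k1 = f(0.000000, 1.000000) = 0.440000
  k2 = f(0.085000, 1.037400) = 0.417657
  w ← 1.000000 + 0.17·0.417657 = 1.071002
x=0.170000, w=1.071002:
  k1 = f(0.170000, 1.071002) = 0.395198
  k2 = f(0.255000, 1.104594) = 0.370488
  w ← 1.071002 + 0.17·0.370488 = 1.133985
w(0.34) ≈ 1.1340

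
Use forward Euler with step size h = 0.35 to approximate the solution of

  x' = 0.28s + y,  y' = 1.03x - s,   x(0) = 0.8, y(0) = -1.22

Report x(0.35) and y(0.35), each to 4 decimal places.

Euler on (x,y): x_{n+1} = x_n + h·x', y_{n+1} = y_n + h·y'.
0.000000: (0.800000, -1.220000); f=(-1.220000, 0.824000) → (0.373000, -0.931600)
(x(0.35), y(0.35)) ≈ (0.3730, -0.9316)

0.3730, -0.9316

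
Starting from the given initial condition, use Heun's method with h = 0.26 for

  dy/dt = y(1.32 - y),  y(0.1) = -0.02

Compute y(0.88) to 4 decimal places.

Heun: k1 = f(t_n, y_n); k2 = f(t_n + h, y_n + h·k1); y_{n+1} = y_n + (h/2)·(k1 + k2).
t=0.100000, y=-0.020000:
  k1 = f(0.100000, -0.020000) = -0.026800
  k2 = f(0.360000, -0.026968) = -0.036325
  y ← -0.020000 + (0.26/2)·(-0.026800 + (-0.036325)) = -0.028206
t=0.360000, y=-0.028206:
  k1 = f(0.360000, -0.028206) = -0.038028
  k2 = f(0.620000, -0.038093) = -0.051735
  y ← -0.028206 + (0.26/2)·(-0.038028 + (-0.051735)) = -0.039875
t=0.620000, y=-0.039875:
  k1 = f(0.620000, -0.039875) = -0.054226
  k2 = f(0.880000, -0.053974) = -0.074159
  y ← -0.039875 + (0.26/2)·(-0.054226 + (-0.074159)) = -0.056565
y(0.88) ≈ -0.0566

-0.0566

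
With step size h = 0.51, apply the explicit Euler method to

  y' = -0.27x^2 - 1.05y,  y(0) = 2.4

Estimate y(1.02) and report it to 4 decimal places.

0.4820

Euler: y_{n+1} = y_n + h·f(x_n, y_n).
x=0.000000, y=2.400000: f=-2.520000 → y ← 2.400000 + 0.51·(-2.520000) = 1.114800
x=0.510000, y=1.114800: f=-1.240767 → y ← 1.114800 + 0.51·(-1.240767) = 0.482009
y(1.02) ≈ 0.4820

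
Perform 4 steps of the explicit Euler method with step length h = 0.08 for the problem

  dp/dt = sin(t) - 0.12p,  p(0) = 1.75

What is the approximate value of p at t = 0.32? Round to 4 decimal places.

Euler: p_{n+1} = p_n + h·f(t_n, p_n).
t=0.000000, p=1.750000: f=-0.210000 → p ← 1.750000 + 0.08·(-0.210000) = 1.733200
t=0.080000, p=1.733200: f=-0.128069 → p ← 1.733200 + 0.08·(-0.128069) = 1.722954
t=0.160000, p=1.722954: f=-0.047436 → p ← 1.722954 + 0.08·(-0.047436) = 1.719160
t=0.240000, p=1.719160: f=0.031403 → p ← 1.719160 + 0.08·0.031403 = 1.721672
p(0.32) ≈ 1.7217

1.7217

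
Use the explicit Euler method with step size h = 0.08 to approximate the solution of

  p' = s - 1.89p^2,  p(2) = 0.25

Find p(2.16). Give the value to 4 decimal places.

Euler: p_{n+1} = p_n + h·f(s_n, p_n).
s=2.000000, p=0.250000: f=1.881875 → p ← 0.250000 + 0.08·1.881875 = 0.400550
s=2.080000, p=0.400550: f=1.776768 → p ← 0.400550 + 0.08·1.776768 = 0.542691
p(2.16) ≈ 0.5427

0.5427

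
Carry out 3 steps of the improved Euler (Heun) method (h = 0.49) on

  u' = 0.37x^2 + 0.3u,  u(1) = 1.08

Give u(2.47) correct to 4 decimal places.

Heun: k1 = f(x_n, u_n); k2 = f(x_n + h, u_n + h·k1); u_{n+1} = u_n + (h/2)·(k1 + k2).
x=1.000000, u=1.080000:
  k1 = f(1.000000, 1.080000) = 0.694000
  k2 = f(1.490000, 1.420060) = 1.247455
  u ← 1.080000 + (0.49/2)·(0.694000 + 1.247455) = 1.555656
x=1.490000, u=1.555656:
  k1 = f(1.490000, 1.555656) = 1.288134
  k2 = f(1.980000, 2.186842) = 2.106601
  u ← 1.555656 + (0.49/2)·(1.288134 + 2.106601) = 2.387366
x=1.980000, u=2.387366:
  k1 = f(1.980000, 2.387366) = 2.166758
  k2 = f(2.470000, 3.449078) = 3.292056
  u ← 2.387366 + (0.49/2)·(2.166758 + 3.292056) = 3.724776
u(2.47) ≈ 3.7248

3.7248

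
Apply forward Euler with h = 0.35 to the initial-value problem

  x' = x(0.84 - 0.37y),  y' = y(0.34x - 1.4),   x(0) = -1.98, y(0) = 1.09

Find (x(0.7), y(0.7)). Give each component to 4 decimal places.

-2.8653, 0.0713

Euler on (x,y): x_{n+1} = x_n + h·x', y_{n+1} = y_n + h·y'.
0.000000: (-1.980000, 1.090000); f=(-0.864666, -2.259788) → (-2.282633, 0.299074)
0.350000: (-2.282633, 0.299074); f=(-1.664821, -0.650814) → (-2.865321, 0.071289)
(x(0.7), y(0.7)) ≈ (-2.8653, 0.0713)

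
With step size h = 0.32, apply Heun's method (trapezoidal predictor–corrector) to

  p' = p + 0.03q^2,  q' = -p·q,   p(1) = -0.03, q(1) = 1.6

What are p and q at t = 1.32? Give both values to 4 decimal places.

Heun on (p,q): k1 = f(t_n, state_n); k2 = f(t_n + h, state_n + h·k1); state_{n+1} = state_n + (h/2)·(k1 + k2).
1.000000: (-0.030000, 1.600000)
  k1 = (0.046800, 0.048000)
  predictor → (-0.015024, 1.615360)
  k2 = (0.063258, 0.024269)
  → (-0.012391, 1.611563)
(p(1.32), q(1.32)) ≈ (-0.0124, 1.6116)

-0.0124, 1.6116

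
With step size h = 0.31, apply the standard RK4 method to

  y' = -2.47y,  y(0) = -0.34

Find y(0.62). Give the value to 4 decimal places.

-0.0741

RK4: k1 = f(t_n, y_n); k2 = f(t_n + h/2, y_n + (h/2)·k1); k3 = f(t_n + h/2, y_n + (h/2)·k2); k4 = f(t_n + h, y_n + h·k3); y_{n+1} = y_n + (h/6)·(k1 + 2k2 + 2k3 + k4).
t=0.000000, y=-0.340000:
  k1 = f(0.000000, -0.340000) = 0.839800
  k2 = f(0.155000, -0.209831) = 0.518283
  k3 = f(0.155000, -0.259666) = 0.641376
  k4 = f(0.310000, -0.141174) = 0.348699
  y ← -0.340000 + (0.31/6)·(k1 + 2k2 + 2k3 + k4) = -0.158763
t=0.310000, y=-0.158763:
  k1 = f(0.310000, -0.158763) = 0.392144
  k2 = f(0.465000, -0.097981) = 0.242012
  k3 = f(0.465000, -0.121251) = 0.299490
  k4 = f(0.620000, -0.065921) = 0.162825
  y ← -0.158763 + (0.31/6)·(k1 + 2k2 + 2k3 + k4) = -0.074134
y(0.62) ≈ -0.0741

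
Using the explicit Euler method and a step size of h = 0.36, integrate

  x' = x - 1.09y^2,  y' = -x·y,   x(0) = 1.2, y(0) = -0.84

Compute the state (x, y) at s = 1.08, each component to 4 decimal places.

Euler on (x,y): x_{n+1} = x_n + h·x', y_{n+1} = y_n + h·y'.
0.000000: (1.200000, -0.840000); f=(0.430896, 1.008000) → (1.355123, -0.477120)
0.360000: (1.355123, -0.477120); f=(1.106991, 0.646556) → (1.753639, -0.244360)
0.720000: (1.753639, -0.244360); f=(1.688554, 0.428519) → (2.361519, -0.090093)
(x(1.08), y(1.08)) ≈ (2.3615, -0.0901)

2.3615, -0.0901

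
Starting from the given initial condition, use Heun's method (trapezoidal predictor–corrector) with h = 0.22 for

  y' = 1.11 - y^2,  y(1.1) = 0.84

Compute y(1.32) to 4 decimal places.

Heun: k1 = f(t_n, y_n); k2 = f(t_n + h, y_n + h·k1); y_{n+1} = y_n + (h/2)·(k1 + k2).
t=1.100000, y=0.840000:
  k1 = f(1.100000, 0.840000) = 0.404400
  k2 = f(1.320000, 0.928968) = 0.247018
  y ← 0.840000 + (0.22/2)·(0.404400 + 0.247018) = 0.911656
y(1.32) ≈ 0.9117

0.9117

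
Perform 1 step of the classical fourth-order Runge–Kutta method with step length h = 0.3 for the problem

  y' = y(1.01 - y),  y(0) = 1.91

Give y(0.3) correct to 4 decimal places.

1.5494

RK4: k1 = f(x_n, y_n); k2 = f(x_n + h/2, y_n + (h/2)·k1); k3 = f(x_n + h/2, y_n + (h/2)·k2); k4 = f(x_n + h, y_n + h·k3); y_{n+1} = y_n + (h/6)·(k1 + 2k2 + 2k3 + k4).
x=0.000000, y=1.910000:
  k1 = f(0.000000, 1.910000) = -1.719000
  k2 = f(0.150000, 1.652150) = -1.060928
  k3 = f(0.150000, 1.750861) = -1.297144
  k4 = f(0.300000, 1.520857) = -0.776940
  y ← 1.910000 + (0.3/6)·(k1 + 2k2 + 2k3 + k4) = 1.549396
y(0.3) ≈ 1.5494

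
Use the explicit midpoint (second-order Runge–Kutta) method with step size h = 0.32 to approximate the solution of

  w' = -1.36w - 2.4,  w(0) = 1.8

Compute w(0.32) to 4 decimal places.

0.5862

Midpoint: k1 = f(x_n, w_n); k2 = f(x_n + h/2, w_n + (h/2)·k1); w_{n+1} = w_n + h·k2.
x=0.000000, w=1.800000:
  k1 = f(0.000000, 1.800000) = -4.848000
  k2 = f(0.160000, 1.024320) = -3.793075
  w ← 1.800000 + 0.32·(-3.793075) = 0.586216
w(0.32) ≈ 0.5862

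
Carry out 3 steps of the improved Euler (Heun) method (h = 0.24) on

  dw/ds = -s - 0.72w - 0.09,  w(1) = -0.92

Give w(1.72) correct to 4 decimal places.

-1.3822

Heun: k1 = f(s_n, w_n); k2 = f(s_n + h, w_n + h·k1); w_{n+1} = w_n + (h/2)·(k1 + k2).
s=1.000000, w=-0.920000:
  k1 = f(1.000000, -0.920000) = -0.427600
  k2 = f(1.240000, -1.022624) = -0.593711
  w ← -0.920000 + (0.24/2)·(-0.427600 + (-0.593711)) = -1.042557
s=1.240000, w=-1.042557:
  k1 = f(1.240000, -1.042557) = -0.579359
  k2 = f(1.480000, -1.181603) = -0.719246
  w ← -1.042557 + (0.24/2)·(-0.579359 + (-0.719246)) = -1.198390
s=1.480000, w=-1.198390:
  k1 = f(1.480000, -1.198390) = -0.707159
  k2 = f(1.720000, -1.368108) = -0.824962
  w ← -1.198390 + (0.24/2)·(-0.707159 + (-0.824962)) = -1.382244
w(1.72) ≈ -1.3822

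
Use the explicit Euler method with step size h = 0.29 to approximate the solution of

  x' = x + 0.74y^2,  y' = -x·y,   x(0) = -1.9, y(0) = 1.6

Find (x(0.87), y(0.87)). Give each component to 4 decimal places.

1.7215, 5.1135

Euler on (x,y): x_{n+1} = x_n + h·x', y_{n+1} = y_n + h·y'.
0.000000: (-1.900000, 1.600000); f=(-0.005600, 3.040000) → (-1.901624, 2.481600)
0.290000: (-1.901624, 2.481600); f=(2.655547, 4.719070) → (-1.131516, 3.850130)
0.580000: (-1.131516, 3.850130); f=(9.837877, 4.356482) → (1.721469, 5.113510)
(x(0.87), y(0.87)) ≈ (1.7215, 5.1135)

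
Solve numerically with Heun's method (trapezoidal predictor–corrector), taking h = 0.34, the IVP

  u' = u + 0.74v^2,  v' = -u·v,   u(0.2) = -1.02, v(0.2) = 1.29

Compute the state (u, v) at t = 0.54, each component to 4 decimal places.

Heun on (u,v): k1 = f(t_n, state_n); k2 = f(t_n + h, state_n + h·k1); state_{n+1} = state_n + (h/2)·(k1 + k2).
0.200000: (-1.020000, 1.290000)
  k1 = (0.211434, 1.315800)
  predictor → (-0.948112, 1.737372)
  k2 = (1.285549, 1.647224)
  → (-0.765513, 1.793714)
(u(0.54), v(0.54)) ≈ (-0.7655, 1.7937)

-0.7655, 1.7937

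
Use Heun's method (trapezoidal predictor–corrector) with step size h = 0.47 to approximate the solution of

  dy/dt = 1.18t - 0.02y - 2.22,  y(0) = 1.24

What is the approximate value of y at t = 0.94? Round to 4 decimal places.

-0.3315

Heun: k1 = f(t_n, y_n); k2 = f(t_n + h, y_n + h·k1); y_{n+1} = y_n + (h/2)·(k1 + k2).
t=0.000000, y=1.240000:
  k1 = f(0.000000, 1.240000) = -2.244800
  k2 = f(0.470000, 0.184944) = -1.669099
  y ← 1.240000 + (0.47/2)·(-2.244800 + (-1.669099)) = 0.320234
t=0.470000, y=0.320234:
  k1 = f(0.470000, 0.320234) = -1.671805
  k2 = f(0.940000, -0.465514) = -1.101490
  y ← 0.320234 + (0.47/2)·(-1.671805 + (-1.101490)) = -0.331490
y(0.94) ≈ -0.3315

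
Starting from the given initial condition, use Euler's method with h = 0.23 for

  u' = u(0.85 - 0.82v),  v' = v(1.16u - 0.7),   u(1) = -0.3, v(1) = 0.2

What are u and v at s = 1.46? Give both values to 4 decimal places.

Euler on (u,v): u_{n+1} = u_n + h·u', v_{n+1} = v_n + h·v'.
1.000000: (-0.300000, 0.200000); f=(-0.205800, -0.209600) → (-0.347334, 0.151792)
1.230000: (-0.347334, 0.151792); f=(-0.252001, -0.167413) → (-0.405294, 0.113287)
(u(1.46), v(1.46)) ≈ (-0.4053, 0.1133)

-0.4053, 0.1133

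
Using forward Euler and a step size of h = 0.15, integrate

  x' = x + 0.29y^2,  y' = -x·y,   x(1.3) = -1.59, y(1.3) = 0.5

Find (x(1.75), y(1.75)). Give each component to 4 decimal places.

-2.3576, 1.0332

Euler on (x,y): x_{n+1} = x_n + h·x', y_{n+1} = y_n + h·y'.
1.300000: (-1.590000, 0.500000); f=(-1.517500, 0.795000) → (-1.817625, 0.619250)
1.450000: (-1.817625, 0.619250); f=(-1.706419, 1.125564) → (-2.073588, 0.788085)
1.600000: (-2.073588, 0.788085); f=(-1.893475, 1.634163) → (-2.357609, 1.033209)
(x(1.75), y(1.75)) ≈ (-2.3576, 1.0332)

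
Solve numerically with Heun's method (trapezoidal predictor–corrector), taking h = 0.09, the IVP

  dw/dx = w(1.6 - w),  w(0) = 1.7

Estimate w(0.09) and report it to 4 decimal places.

Heun: k1 = f(x_n, w_n); k2 = f(x_n + h, w_n + h·k1); w_{n+1} = w_n + (h/2)·(k1 + k2).
x=0.000000, w=1.700000:
  k1 = f(0.000000, 1.700000) = -0.170000
  k2 = f(0.090000, 1.684700) = -0.142694
  w ← 1.700000 + (0.09/2)·(-0.170000 + (-0.142694)) = 1.685929
w(0.09) ≈ 1.6859

1.6859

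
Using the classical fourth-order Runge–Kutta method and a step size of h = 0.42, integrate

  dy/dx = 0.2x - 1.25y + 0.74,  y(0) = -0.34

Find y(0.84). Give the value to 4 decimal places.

0.3168

RK4: k1 = f(x_n, y_n); k2 = f(x_n + h/2, y_n + (h/2)·k1); k3 = f(x_n + h/2, y_n + (h/2)·k2); k4 = f(x_n + h, y_n + h·k3); y_{n+1} = y_n + (h/6)·(k1 + 2k2 + 2k3 + k4).
x=0.000000, y=-0.340000:
  k1 = f(0.000000, -0.340000) = 1.165000
  k2 = f(0.210000, -0.095350) = 0.901188
  k3 = f(0.210000, -0.150751) = 0.970438
  k4 = f(0.420000, 0.067584) = 0.739520
  y ← -0.340000 + (0.42/6)·(k1 + 2k2 + 2k3 + k4) = 0.055344
x=0.420000, y=0.055344:
  k1 = f(0.420000, 0.055344) = 0.754820
  k2 = f(0.630000, 0.213856) = 0.598680
  k3 = f(0.630000, 0.181067) = 0.639667
  k4 = f(0.840000, 0.324004) = 0.502995
  y ← 0.055344 + (0.42/6)·(k1 + 2k2 + 2k3 + k4) = 0.316760
y(0.84) ≈ 0.3168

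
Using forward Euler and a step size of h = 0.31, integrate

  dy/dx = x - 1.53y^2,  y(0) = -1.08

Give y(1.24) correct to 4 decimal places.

-25.0790

Euler: y_{n+1} = y_n + h·f(x_n, y_n).
x=0.000000, y=-1.080000: f=-1.784592 → y ← -1.080000 + 0.31·(-1.784592) = -1.633224
x=0.310000, y=-1.633224: f=-3.771151 → y ← -1.633224 + 0.31·(-3.771151) = -2.802280
x=0.620000, y=-2.802280: f=-11.394746 → y ← -2.802280 + 0.31·(-11.394746) = -6.334652
x=0.930000, y=-6.334652: f=-60.465553 → y ← -6.334652 + 0.31·(-60.465553) = -25.078973
y(1.24) ≈ -25.0790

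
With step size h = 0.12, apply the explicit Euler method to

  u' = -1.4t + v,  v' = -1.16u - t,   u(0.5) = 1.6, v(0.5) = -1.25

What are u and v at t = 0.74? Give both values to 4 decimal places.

1.0779, -1.7973

Euler on (u,v): u_{n+1} = u_n + h·u', v_{n+1} = v_n + h·v'.
0.500000: (1.600000, -1.250000); f=(-1.950000, -2.356000) → (1.366000, -1.532720)
0.620000: (1.366000, -1.532720); f=(-2.400720, -2.204560) → (1.077914, -1.797267)
(u(0.74), v(0.74)) ≈ (1.0779, -1.7973)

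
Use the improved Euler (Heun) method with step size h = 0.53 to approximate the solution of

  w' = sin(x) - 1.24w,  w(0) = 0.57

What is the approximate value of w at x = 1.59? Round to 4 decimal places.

Heun: k1 = f(x_n, w_n); k2 = f(x_n + h, w_n + h·k1); w_{n+1} = w_n + (h/2)·(k1 + k2).
x=0.000000, w=0.570000:
  k1 = f(0.000000, 0.570000) = -0.706800
  k2 = f(0.530000, 0.195396) = 0.263242
  w ← 0.570000 + (0.53/2)·(-0.706800 + 0.263242) = 0.452457
x=0.530000, w=0.452457:
  k1 = f(0.530000, 0.452457) = -0.055514
  k2 = f(1.060000, 0.423035) = 0.347792
  w ← 0.452457 + (0.53/2)·(-0.055514 + 0.347792) = 0.529911
x=1.060000, w=0.529911:
  k1 = f(1.060000, 0.529911) = 0.215266
  k2 = f(1.590000, 0.644002) = 0.201253
  w ← 0.529911 + (0.53/2)·(0.215266 + 0.201253) = 0.640289
w(1.59) ≈ 0.6403

0.6403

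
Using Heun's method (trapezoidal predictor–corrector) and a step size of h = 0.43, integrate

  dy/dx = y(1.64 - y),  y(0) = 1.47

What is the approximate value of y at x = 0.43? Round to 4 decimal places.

Heun: k1 = f(x_n, y_n); k2 = f(x_n + h, y_n + h·k1); y_{n+1} = y_n + (h/2)·(k1 + k2).
x=0.000000, y=1.470000:
  k1 = f(0.000000, 1.470000) = 0.249900
  k2 = f(0.430000, 1.577457) = 0.098659
  y ← 1.470000 + (0.43/2)·(0.249900 + 0.098659) = 1.544940
y(0.43) ≈ 1.5449

1.5449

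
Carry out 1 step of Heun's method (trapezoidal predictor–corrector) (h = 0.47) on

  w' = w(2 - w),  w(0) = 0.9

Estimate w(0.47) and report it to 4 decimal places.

Heun: k1 = f(x_n, w_n); k2 = f(x_n + h, w_n + h·k1); w_{n+1} = w_n + (h/2)·(k1 + k2).
x=0.000000, w=0.900000:
  k1 = f(0.000000, 0.900000) = 0.990000
  k2 = f(0.470000, 1.365300) = 0.866556
  w ← 0.900000 + (0.47/2)·(0.990000 + 0.866556) = 1.336291
w(0.47) ≈ 1.3363

1.3363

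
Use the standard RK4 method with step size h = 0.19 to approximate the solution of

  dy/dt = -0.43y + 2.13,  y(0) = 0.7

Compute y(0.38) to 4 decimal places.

1.3412

RK4: k1 = f(t_n, y_n); k2 = f(t_n + h/2, y_n + (h/2)·k1); k3 = f(t_n + h/2, y_n + (h/2)·k2); k4 = f(t_n + h, y_n + h·k3); y_{n+1} = y_n + (h/6)·(k1 + 2k2 + 2k3 + k4).
t=0.000000, y=0.700000:
  k1 = f(0.000000, 0.700000) = 1.829000
  k2 = f(0.095000, 0.873755) = 1.754285
  k3 = f(0.095000, 0.866657) = 1.757337
  k4 = f(0.190000, 1.033894) = 1.685426
  y ← 0.700000 + (0.19/6)·(k1 + 2k2 + 2k3 + k4) = 1.033693
t=0.190000, y=1.033693:
  k1 = f(0.190000, 1.033693) = 1.685512
  k2 = f(0.285000, 1.193817) = 1.616659
  k3 = f(0.285000, 1.187276) = 1.619472
  k4 = f(0.380000, 1.341393) = 1.553201
  y ← 1.033693 + (0.19/6)·(k1 + 2k2 + 2k3 + k4) = 1.341207
y(0.38) ≈ 1.3412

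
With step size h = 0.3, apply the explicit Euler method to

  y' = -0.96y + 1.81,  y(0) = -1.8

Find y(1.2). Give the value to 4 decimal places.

0.9383

Euler: y_{n+1} = y_n + h·f(x_n, y_n).
x=0.000000, y=-1.800000: f=3.538000 → y ← -1.800000 + 0.3·3.538000 = -0.738600
x=0.300000, y=-0.738600: f=2.519056 → y ← -0.738600 + 0.3·2.519056 = 0.017117
x=0.600000, y=0.017117: f=1.793568 → y ← 0.017117 + 0.3·1.793568 = 0.555187
x=0.900000, y=0.555187: f=1.277020 → y ← 0.555187 + 0.3·1.277020 = 0.938293
y(1.2) ≈ 0.9383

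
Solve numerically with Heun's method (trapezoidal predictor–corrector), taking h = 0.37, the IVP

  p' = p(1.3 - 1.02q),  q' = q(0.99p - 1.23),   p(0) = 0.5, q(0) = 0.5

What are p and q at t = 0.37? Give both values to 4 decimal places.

0.6841, 0.3923

Heun on (p,q): k1 = f(t_n, state_n); k2 = f(t_n + h, state_n + h·k1); state_{n+1} = state_n + (h/2)·(k1 + k2).
0.000000: (0.500000, 0.500000)
  k1 = (0.395000, -0.367500)
  predictor → (0.646150, 0.364025)
  k2 = (0.600076, -0.214888)
  → (0.684089, 0.392258)
(p(0.37), q(0.37)) ≈ (0.6841, 0.3923)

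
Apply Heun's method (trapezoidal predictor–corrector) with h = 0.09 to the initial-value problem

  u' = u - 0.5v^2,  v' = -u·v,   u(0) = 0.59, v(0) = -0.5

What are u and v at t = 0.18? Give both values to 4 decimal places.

0.6840, -0.4461

Heun on (u,v): k1 = f(t_n, state_n); k2 = f(t_n + h, state_n + h·k1); state_{n+1} = state_n + (h/2)·(k1 + k2).
0.000000: (0.590000, -0.500000)
  k1 = (0.465000, 0.295000)
  predictor → (0.631850, -0.473450)
  k2 = (0.519773, 0.299149)
  → (0.634315, -0.473263)
0.090000: (0.634315, -0.473263)
  k1 = (0.522326, 0.300198)
  predictor → (0.681324, -0.446245)
  k2 = (0.581757, 0.304038)
  → (0.683998, -0.446073)
(u(0.18), v(0.18)) ≈ (0.6840, -0.4461)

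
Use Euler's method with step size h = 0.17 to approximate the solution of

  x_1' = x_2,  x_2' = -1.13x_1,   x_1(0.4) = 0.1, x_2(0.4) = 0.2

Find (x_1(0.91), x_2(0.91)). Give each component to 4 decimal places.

Euler on (x_1,x_2): x_1_{n+1} = x_1_n + h·x_1', x_2_{n+1} = x_2_n + h·x_2'.
0.400000: (0.100000, 0.200000); f=(0.200000, -0.113000) → (0.134000, 0.180790)
0.570000: (0.134000, 0.180790); f=(0.180790, -0.151420) → (0.164734, 0.155049)
0.740000: (0.164734, 0.155049); f=(0.155049, -0.186150) → (0.191093, 0.123403)
(x_1(0.91), x_2(0.91)) ≈ (0.1911, 0.1234)

0.1911, 0.1234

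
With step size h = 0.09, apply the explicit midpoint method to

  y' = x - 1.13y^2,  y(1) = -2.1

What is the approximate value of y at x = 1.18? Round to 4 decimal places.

-3.2362

Midpoint: k1 = f(x_n, y_n); k2 = f(x_n + h/2, y_n + (h/2)·k1); y_{n+1} = y_n + h·k2.
x=1.000000, y=-2.100000:
  k1 = f(1.000000, -2.100000) = -3.983300
  k2 = f(1.045000, -2.279249) = -4.825320
  y ← -2.100000 + 0.09·(-4.825320) = -2.534279
x=1.090000, y=-2.534279:
  k1 = f(1.090000, -2.534279) = -6.167503
  k2 = f(1.135000, -2.811816) = -7.799132
  y ← -2.534279 + 0.09·(-7.799132) = -3.236201
y(1.18) ≈ -3.2362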